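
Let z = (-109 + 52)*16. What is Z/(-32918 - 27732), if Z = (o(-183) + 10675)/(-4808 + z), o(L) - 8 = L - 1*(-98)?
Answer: 5299/173459000 ≈ 3.0549e-5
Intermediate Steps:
o(L) = 106 + L (o(L) = 8 + (L - 1*(-98)) = 8 + (L + 98) = 8 + (98 + L) = 106 + L)
z = -912 (z = -57*16 = -912)
Z = -5299/2860 (Z = ((106 - 183) + 10675)/(-4808 - 912) = (-77 + 10675)/(-5720) = 10598*(-1/5720) = -5299/2860 ≈ -1.8528)
Z/(-32918 - 27732) = -5299/(2860*(-32918 - 27732)) = -5299/2860/(-60650) = -5299/2860*(-1/60650) = 5299/173459000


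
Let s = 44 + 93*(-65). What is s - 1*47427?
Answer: -53428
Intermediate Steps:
s = -6001 (s = 44 - 6045 = -6001)
s - 1*47427 = -6001 - 1*47427 = -6001 - 47427 = -53428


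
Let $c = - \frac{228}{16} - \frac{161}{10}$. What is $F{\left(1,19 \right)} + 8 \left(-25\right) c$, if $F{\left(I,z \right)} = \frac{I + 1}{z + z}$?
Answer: $\frac{115331}{19} \approx 6070.1$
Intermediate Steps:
$c = - \frac{607}{20}$ ($c = \left(-228\right) \frac{1}{16} - \frac{161}{10} = - \frac{57}{4} - \frac{161}{10} = - \frac{607}{20} \approx -30.35$)
$F{\left(I,z \right)} = \frac{1 + I}{2 z}$
$F{\left(1,19 \right)} + 8 \left(-25\right) c = \frac{1 + 1}{2 \cdot 19} + 8 \left(-25\right) \left(- \frac{607}{20}\right) = \frac{1}{2} \cdot \frac{1}{19} \cdot 2 - -6070 = \frac{1}{19} + 6070 = \frac{115331}{19}$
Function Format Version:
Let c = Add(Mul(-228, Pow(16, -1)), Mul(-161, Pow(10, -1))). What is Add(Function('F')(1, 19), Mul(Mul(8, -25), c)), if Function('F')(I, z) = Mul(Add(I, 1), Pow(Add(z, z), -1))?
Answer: Rational(115331, 19) ≈ 6070.1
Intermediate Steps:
c = Rational(-607, 20) (c = Add(Mul(-228, Rational(1, 16)), Mul(-161, Rational(1, 10))) = Add(Rational(-57, 4), Rational(-161, 10)) = Rational(-607, 20) ≈ -30.350)
Function('F')(I, z) = Mul(Rational(1, 2), Pow(z, -1), Add(1, I)) (Function('F')(I, z) = Mul(Add(1, I), Pow(Mul(2, z), -1)) = Mul(Add(1, I), Mul(Rational(1, 2), Pow(z, -1))) = Mul(Rational(1, 2), Pow(z, -1), Add(1, I)))
Add(Function('F')(1, 19), Mul(Mul(8, -25), c)) = Add(Mul(Rational(1, 2), Pow(19, -1), Add(1, 1)), Mul(Mul(8, -25), Rational(-607, 20))) = Add(Mul(Rational(1, 2), Rational(1, 19), 2), Mul(-200, Rational(-607, 20))) = Add(Rational(1, 19), 6070) = Rational(115331, 19)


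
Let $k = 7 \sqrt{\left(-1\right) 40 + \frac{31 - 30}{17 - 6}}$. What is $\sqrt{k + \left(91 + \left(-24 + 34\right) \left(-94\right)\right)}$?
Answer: $\frac{\sqrt{-102729 + 77 i \sqrt{4829}}}{11} \approx 0.75858 + 29.147 i$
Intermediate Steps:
$k = \frac{7 i \sqrt{4829}}{11}$ ($k = 7 \sqrt{-40 + 1 \cdot \frac{1}{11}} = 7 \sqrt{-40 + \frac{1}{11}} = 7 \sqrt{- \frac{439}{11}} = 7 \frac{i \sqrt{4829}}{11} = \frac{7 i \sqrt{4829}}{11} \approx 44.222 i$)
$\sqrt{k + \left(91 + \left(-24 + 34\right) \left(-94\right)\right)} = \sqrt{\frac{7 i \sqrt{4829}}{11} + \left(91 + \left(-24 + 34\right) \left(-94\right)\right)} = \sqrt{\frac{7 i \sqrt{4829}}{11} + \left(91 + 10 \left(-94\right)\right)} = \sqrt{\frac{7 i \sqrt{4829}}{11} + \left(91 - 940\right)} = \sqrt{\frac{7 i \sqrt{4829}}{11} - 849} = \sqrt{-849 + \frac{7 i \sqrt{4829}}{11}}$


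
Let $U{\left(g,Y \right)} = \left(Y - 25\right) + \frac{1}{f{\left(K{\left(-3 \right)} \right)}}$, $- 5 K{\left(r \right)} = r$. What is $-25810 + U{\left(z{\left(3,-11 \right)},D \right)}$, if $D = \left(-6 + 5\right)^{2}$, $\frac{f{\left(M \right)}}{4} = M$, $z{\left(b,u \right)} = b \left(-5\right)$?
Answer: $- \frac{310003}{12} \approx -25834.0$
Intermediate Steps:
$z{\left(b,u \right)} = - 5 b$
$K{\left(r \right)} = - \frac{r}{5}$
$f{\left(M \right)} = 4 M$
$D = 1$ ($D = \left(-1\right)^{2} = 1$)
$U{\left(g,Y \right)} = - \frac{295}{12} + Y$ ($U{\left(g,Y \right)} = \left(Y - 25\right) + \frac{1}{4 \left(\left(- \frac{1}{5}\right) \left(-3\right)\right)} = \left(-25 + Y\right) + \frac{1}{4 \cdot \frac{3}{5}} = \left(-25 + Y\right) + \frac{1}{\frac{12}{5}} = \left(-25 + Y\right) + \frac{5}{12} = - \frac{295}{12} + Y$)
$-25810 + U{\left(z{\left(3,-11 \right)},D \right)} = -25810 + \left(- \frac{295}{12} + 1\right) = -25810 - \frac{283}{12} = - \frac{310003}{12}$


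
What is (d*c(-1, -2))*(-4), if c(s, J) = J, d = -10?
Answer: -80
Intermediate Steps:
(d*c(-1, -2))*(-4) = -10*(-2)*(-4) = 20*(-4) = -80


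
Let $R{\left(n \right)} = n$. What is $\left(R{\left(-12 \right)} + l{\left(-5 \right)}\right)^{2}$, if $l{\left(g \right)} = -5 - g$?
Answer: $144$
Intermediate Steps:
$\left(R{\left(-12 \right)} + l{\left(-5 \right)}\right)^{2} = \left(-12 - 0\right)^{2} = \left(-12 + \left(-5 + 5\right)\right)^{2} = \left(-12 + 0\right)^{2} = \left(-12\right)^{2} = 144$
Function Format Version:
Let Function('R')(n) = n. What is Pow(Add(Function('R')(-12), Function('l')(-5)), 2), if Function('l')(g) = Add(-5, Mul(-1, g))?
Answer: 144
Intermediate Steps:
Pow(Add(Function('R')(-12), Function('l')(-5)), 2) = Pow(Add(-12, Add(-5, Mul(-1, -5))), 2) = Pow(Add(-12, Add(-5, 5)), 2) = Pow(Add(-12, 0), 2) = Pow(-12, 2) = 144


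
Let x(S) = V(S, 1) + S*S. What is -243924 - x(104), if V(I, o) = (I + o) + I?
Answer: -254949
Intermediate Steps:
V(I, o) = o + 2*I
x(S) = 1 + S² + 2*S (x(S) = (1 + 2*S) + S*S = (1 + 2*S) + S² = 1 + S² + 2*S)
-243924 - x(104) = -243924 - (1 + 104² + 2*104) = -243924 - (1 + 10816 + 208) = -243924 - 1*11025 = -243924 - 11025 = -254949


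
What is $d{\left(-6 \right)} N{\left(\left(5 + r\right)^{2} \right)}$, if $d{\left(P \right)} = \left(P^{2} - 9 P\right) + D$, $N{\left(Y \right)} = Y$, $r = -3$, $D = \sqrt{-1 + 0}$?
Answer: $360 + 4 i \approx 360.0 + 4.0 i$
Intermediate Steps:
$D = i$ ($D = \sqrt{-1} = i \approx 1.0 i$)
$d{\left(P \right)} = i + P^{2} - 9 P$ ($d{\left(P \right)} = \left(P^{2} - 9 P\right) + i = i + P^{2} - 9 P$)
$d{\left(-6 \right)} N{\left(\left(5 + r\right)^{2} \right)} = \left(i + \left(-6\right)^{2} - -54\right) \left(5 - 3\right)^{2} = \left(i + 36 + 54\right) 2^{2} = \left(90 + i\right) 4 = 360 + 4 i$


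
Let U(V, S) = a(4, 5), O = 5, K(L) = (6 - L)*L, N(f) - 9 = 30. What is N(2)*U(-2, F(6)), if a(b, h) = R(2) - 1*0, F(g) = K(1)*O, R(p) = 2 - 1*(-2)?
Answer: 156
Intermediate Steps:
R(p) = 4 (R(p) = 2 + 2 = 4)
N(f) = 39 (N(f) = 9 + 30 = 39)
K(L) = L*(6 - L)
F(g) = 25 (F(g) = (1*(6 - 1*1))*5 = (1*(6 - 1))*5 = (1*5)*5 = 5*5 = 25)
a(b, h) = 4 (a(b, h) = 4 - 1*0 = 4 + 0 = 4)
U(V, S) = 4
N(2)*U(-2, F(6)) = 39*4 = 156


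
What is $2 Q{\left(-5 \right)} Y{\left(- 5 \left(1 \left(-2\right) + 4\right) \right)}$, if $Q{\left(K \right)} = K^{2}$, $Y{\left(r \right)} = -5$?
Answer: $-250$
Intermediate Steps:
$2 Q{\left(-5 \right)} Y{\left(- 5 \left(1 \left(-2\right) + 4\right) \right)} = 2 \left(-5\right)^{2} \left(-5\right) = 2 \cdot 25 \left(-5\right) = 50 \left(-5\right) = -250$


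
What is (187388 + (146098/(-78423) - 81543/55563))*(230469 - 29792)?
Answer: 54618471287662481491/1452472383 ≈ 3.7604e+10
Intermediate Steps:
(187388 + (146098/(-78423) - 81543/55563))*(230469 - 29792) = (187388 + (146098*(-1/78423) - 81543*1/55563))*200677 = (187388 + (-146098/78423 - 27181/18521))*200677 = (187388 - 4837496621/1452472383)*200677 = (272171057408983/1452472383)*200677 = 54618471287662481491/1452472383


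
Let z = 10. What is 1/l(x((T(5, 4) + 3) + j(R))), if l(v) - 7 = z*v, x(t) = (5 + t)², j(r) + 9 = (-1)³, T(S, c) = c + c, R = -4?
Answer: 1/367 ≈ 0.0027248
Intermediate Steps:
T(S, c) = 2*c
j(r) = -10 (j(r) = -9 + (-1)³ = -9 - 1 = -10)
l(v) = 7 + 10*v
1/l(x((T(5, 4) + 3) + j(R))) = 1/(7 + 10*(5 + ((2*4 + 3) - 10))²) = 1/(7 + 10*(5 + ((8 + 3) - 10))²) = 1/(7 + 10*(5 + (11 - 10))²) = 1/(7 + 10*(5 + 1)²) = 1/(7 + 10*6²) = 1/(7 + 10*36) = 1/(7 + 360) = 1/367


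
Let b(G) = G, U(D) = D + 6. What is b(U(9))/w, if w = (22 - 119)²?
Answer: 15/9409 ≈ 0.0015942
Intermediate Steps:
U(D) = 6 + D
w = 9409 (w = (-97)² = 9409)
b(U(9))/w = (6 + 9)/9409 = 15*(1/9409) = 15/9409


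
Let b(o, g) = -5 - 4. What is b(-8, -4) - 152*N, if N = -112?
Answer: 17015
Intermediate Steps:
b(o, g) = -9
b(-8, -4) - 152*N = -9 - 152*(-112) = -9 + 17024 = 17015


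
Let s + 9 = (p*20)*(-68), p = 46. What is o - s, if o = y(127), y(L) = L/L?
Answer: 62570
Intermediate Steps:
y(L) = 1
o = 1
s = -62569 (s = -9 + (46*20)*(-68) = -9 + 920*(-68) = -9 - 62560 = -62569)
o - s = 1 - 1*(-62569) = 1 + 62569 = 62570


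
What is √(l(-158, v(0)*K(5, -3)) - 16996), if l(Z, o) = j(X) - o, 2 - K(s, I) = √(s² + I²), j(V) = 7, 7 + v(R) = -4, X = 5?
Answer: √(-16967 - 11*√34) ≈ 130.5*I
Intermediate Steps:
v(R) = -11 (v(R) = -7 - 4 = -11)
K(s, I) = 2 - √(I² + s²) (K(s, I) = 2 - √(s² + I²) = 2 - √(I² + s²))
l(Z, o) = 7 - o
√(l(-158, v(0)*K(5, -3)) - 16996) = √((7 - (-11)*(2 - √((-3)² + 5²))) - 16996) = √((7 - (-11)*(2 - √(9 + 25))) - 16996) = √((7 - (-11)*(2 - √34)) - 16996) = √((7 - (-22 + 11*√34)) - 16996) = √((7 + (22 - 11*√34)) - 16996) = √((29 - 11*√34) - 16996) = √(-16967 - 11*√34)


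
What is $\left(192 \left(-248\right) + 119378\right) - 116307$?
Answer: $-44545$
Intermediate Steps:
$\left(192 \left(-248\right) + 119378\right) - 116307 = \left(-47616 + 119378\right) - 116307 = 71762 - 116307 = -44545$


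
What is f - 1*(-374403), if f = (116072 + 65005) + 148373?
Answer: 703853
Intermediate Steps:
f = 329450 (f = 181077 + 148373 = 329450)
f - 1*(-374403) = 329450 - 1*(-374403) = 329450 + 374403 = 703853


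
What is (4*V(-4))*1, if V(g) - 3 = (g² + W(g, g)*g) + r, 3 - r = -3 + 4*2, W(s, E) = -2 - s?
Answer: 36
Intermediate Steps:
r = -2 (r = 3 - (-3 + 4*2) = 3 - (-3 + 8) = 3 - 1*5 = 3 - 5 = -2)
V(g) = 1 + g² + g*(-2 - g) (V(g) = 3 + ((g² + (-2 - g)*g) - 2) = 3 + ((g² + g*(-2 - g)) - 2) = 3 + (-2 + g² + g*(-2 - g)) = 1 + g² + g*(-2 - g))
(4*V(-4))*1 = (4*(1 - 2*(-4)))*1 = (4*(1 + 8))*1 = (4*9)*1 = 36*1 = 36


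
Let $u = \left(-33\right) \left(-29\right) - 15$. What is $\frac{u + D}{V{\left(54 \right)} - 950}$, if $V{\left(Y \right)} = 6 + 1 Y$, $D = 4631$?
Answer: $- \frac{5573}{890} \approx -6.2618$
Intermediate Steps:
$u = 942$ ($u = 957 - 15 = 942$)
$V{\left(Y \right)} = 6 + Y$
$\frac{u + D}{V{\left(54 \right)} - 950} = \frac{942 + 4631}{\left(6 + 54\right) - 950} = \frac{5573}{60 - 950} = \frac{5573}{-890} = 5573 \left(- \frac{1}{890}\right) = - \frac{5573}{890}$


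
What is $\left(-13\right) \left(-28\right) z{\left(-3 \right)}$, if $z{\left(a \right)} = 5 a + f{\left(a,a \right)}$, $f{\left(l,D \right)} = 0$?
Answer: $-5460$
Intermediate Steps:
$z{\left(a \right)} = 5 a$ ($z{\left(a \right)} = 5 a + 0 = 5 a$)
$\left(-13\right) \left(-28\right) z{\left(-3 \right)} = \left(-13\right) \left(-28\right) 5 \left(-3\right) = 364 \left(-15\right) = -5460$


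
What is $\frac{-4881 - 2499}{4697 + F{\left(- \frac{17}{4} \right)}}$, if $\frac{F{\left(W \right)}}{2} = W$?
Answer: $- \frac{14760}{9377} \approx -1.5741$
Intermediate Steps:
$F{\left(W \right)} = 2 W$
$\frac{-4881 - 2499}{4697 + F{\left(- \frac{17}{4} \right)}} = \frac{-4881 - 2499}{4697 + 2 \left(- \frac{17}{4}\right)} = - \frac{7380}{4697 + 2 \left(\left(-17\right) \frac{1}{4}\right)} = - \frac{7380}{4697 + 2 \left(- \frac{17}{4}\right)} = - \frac{7380}{4697 - \frac{17}{2}} = - \frac{7380}{\frac{9377}{2}} = \left(-7380\right) \frac{2}{9377} = - \frac{14760}{9377}$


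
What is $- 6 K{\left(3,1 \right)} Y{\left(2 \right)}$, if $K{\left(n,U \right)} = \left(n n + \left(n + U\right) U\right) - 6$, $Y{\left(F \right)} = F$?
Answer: $-84$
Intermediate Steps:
$K{\left(n,U \right)} = -6 + n^{2} + U \left(U + n\right)$ ($K{\left(n,U \right)} = \left(n^{2} + \left(U + n\right) U\right) - 6 = \left(n^{2} + U \left(U + n\right)\right) - 6 = -6 + n^{2} + U \left(U + n\right)$)
$- 6 K{\left(3,1 \right)} Y{\left(2 \right)} = - 6 \left(-6 + 1^{2} + 3^{2} + 1 \cdot 3\right) 2 = - 6 \left(-6 + 1 + 9 + 3\right) 2 = \left(-6\right) 7 \cdot 2 = \left(-42\right) 2 = -84$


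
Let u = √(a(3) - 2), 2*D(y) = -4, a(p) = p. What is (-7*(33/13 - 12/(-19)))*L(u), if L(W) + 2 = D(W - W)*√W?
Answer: 21924/247 ≈ 88.761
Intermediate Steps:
D(y) = -2 (D(y) = (½)*(-4) = -2)
u = 1 (u = √(3 - 2) = √1 = 1)
L(W) = -2 - 2*√W
(-7*(33/13 - 12/(-19)))*L(u) = (-7*(33/13 - 12/(-19)))*(-2 - 2*√1) = (-7*(33*(1/13) - 12*(-1/19)))*(-2 - 2*1) = (-7*(33/13 + 12/19))*(-2 - 2) = -7*783/247*(-4) = -5481/247*(-4) = 21924/247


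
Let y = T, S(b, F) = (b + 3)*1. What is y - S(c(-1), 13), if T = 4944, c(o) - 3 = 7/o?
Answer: 4945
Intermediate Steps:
c(o) = 3 + 7/o
S(b, F) = 3 + b (S(b, F) = (3 + b)*1 = 3 + b)
y = 4944
y - S(c(-1), 13) = 4944 - (3 + (3 + 7/(-1))) = 4944 - (3 + (3 + 7*(-1))) = 4944 - (3 + (3 - 7)) = 4944 - (3 - 4) = 4944 - 1*(-1) = 4944 + 1 = 4945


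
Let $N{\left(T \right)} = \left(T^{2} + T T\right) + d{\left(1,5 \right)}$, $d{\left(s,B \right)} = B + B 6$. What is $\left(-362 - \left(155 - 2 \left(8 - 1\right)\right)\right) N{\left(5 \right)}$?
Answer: $-42755$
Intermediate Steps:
$d{\left(s,B \right)} = 7 B$ ($d{\left(s,B \right)} = B + 6 B = 7 B$)
$N{\left(T \right)} = 35 + 2 T^{2}$ ($N{\left(T \right)} = \left(T^{2} + T T\right) + 7 \cdot 5 = \left(T^{2} + T^{2}\right) + 35 = 2 T^{2} + 35 = 35 + 2 T^{2}$)
$\left(-362 - \left(155 - 2 \left(8 - 1\right)\right)\right) N{\left(5 \right)} = \left(-362 - \left(155 - 2 \left(8 - 1\right)\right)\right) \left(35 + 2 \cdot 5^{2}\right) = \left(-362 + \left(2 \cdot 7 - 155\right)\right) \left(35 + 2 \cdot 25\right) = \left(-362 + \left(14 - 155\right)\right) \left(35 + 50\right) = \left(-362 - 141\right) 85 = \left(-503\right) 85 = -42755$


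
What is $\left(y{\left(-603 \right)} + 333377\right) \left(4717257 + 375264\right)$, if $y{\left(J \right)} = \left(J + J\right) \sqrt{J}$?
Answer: $1697729373417 - 18424740978 i \sqrt{67} \approx 1.6977 \cdot 10^{12} - 1.5081 \cdot 10^{11} i$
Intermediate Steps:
$y{\left(J \right)} = 2 J^{\frac{3}{2}}$ ($y{\left(J \right)} = 2 J \sqrt{J} = 2 J^{\frac{3}{2}}$)
$\left(y{\left(-603 \right)} + 333377\right) \left(4717257 + 375264\right) = \left(2 \left(-603\right)^{\frac{3}{2}} + 333377\right) \left(4717257 + 375264\right) = \left(2 \left(- 1809 i \sqrt{67}\right) + 333377\right) 5092521 = \left(- 3618 i \sqrt{67} + 333377\right) 5092521 = \left(333377 - 3618 i \sqrt{67}\right) 5092521 = 1697729373417 - 18424740978 i \sqrt{67}$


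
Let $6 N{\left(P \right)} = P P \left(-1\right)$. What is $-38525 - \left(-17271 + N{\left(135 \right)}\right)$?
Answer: $- \frac{36433}{2} \approx -18217.0$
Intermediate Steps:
$N{\left(P \right)} = - \frac{P^{2}}{6}$ ($N{\left(P \right)} = \frac{P P \left(-1\right)}{6} = \frac{P^{2} \left(-1\right)}{6} = \frac{\left(-1\right) P^{2}}{6} = - \frac{P^{2}}{6}$)
$-38525 - \left(-17271 + N{\left(135 \right)}\right) = -38525 - \left(-17271 - \frac{135^{2}}{6}\right) = -38525 - \left(-17271 - \frac{6075}{2}\right) = -38525 - - \frac{40617}{2} = -38525 + \frac{40617}{2} = - \frac{36433}{2}$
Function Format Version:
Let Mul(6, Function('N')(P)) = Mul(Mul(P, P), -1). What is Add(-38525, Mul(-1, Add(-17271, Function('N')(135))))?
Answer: Rational(-36433, 2) ≈ -18217.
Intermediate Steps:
Function('N')(P) = Mul(Rational(-1, 6), Pow(P, 2)) (Function('N')(P) = Mul(Rational(1, 6), Mul(Mul(P, P), -1)) = Mul(Rational(1, 6), Mul(Pow(P, 2), -1)) = Mul(Rational(1, 6), Mul(-1, Pow(P, 2))) = Mul(Rational(-1, 6), Pow(P, 2)))
Add(-38525, Mul(-1, Add(-17271, Function('N')(135)))) = Add(-38525, Mul(-1, Add(-17271, Mul(Rational(-1, 6), Pow(135, 2))))) = Add(-38525, Mul(-1, Add(-17271, Mul(Rational(-1, 6), 18225)))) = Add(-38525, Mul(-1, Add(-17271, Rational(-6075, 2)))) = Add(-38525, Mul(-1, Rational(-40617, 2))) = Add(-38525, Rational(40617, 2)) = Rational(-36433, 2)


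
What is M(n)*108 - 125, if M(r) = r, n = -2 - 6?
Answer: -989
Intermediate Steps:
n = -8
M(n)*108 - 125 = -8*108 - 125 = -864 - 125 = -989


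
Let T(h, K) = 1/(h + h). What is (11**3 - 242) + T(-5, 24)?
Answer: 10889/10 ≈ 1088.9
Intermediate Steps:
T(h, K) = 1/(2*h)
(11**3 - 242) + T(-5, 24) = (11**3 - 242) + (1/2)/(-5) = (1331 - 242) + (1/2)*(-1/5) = 1089 - 1/10 = 10889/10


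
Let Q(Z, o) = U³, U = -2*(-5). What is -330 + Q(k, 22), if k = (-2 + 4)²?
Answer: 670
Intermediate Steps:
k = 4 (k = 2² = 4)
U = 10
Q(Z, o) = 1000 (Q(Z, o) = 10³ = 1000)
-330 + Q(k, 22) = -330 + 1000 = 670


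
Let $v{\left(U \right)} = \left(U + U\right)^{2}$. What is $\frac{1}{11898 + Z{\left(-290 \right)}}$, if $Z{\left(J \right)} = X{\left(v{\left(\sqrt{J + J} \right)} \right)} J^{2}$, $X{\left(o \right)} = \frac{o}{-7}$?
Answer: $\frac{7}{195195286} \approx 3.5862 \cdot 10^{-8}$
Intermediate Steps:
$v{\left(U \right)} = 4 U^{2}$ ($v{\left(U \right)} = \left(2 U\right)^{2} = 4 U^{2}$)
$X{\left(o \right)} = - \frac{o}{7}$ ($X{\left(o \right)} = o \left(- \frac{1}{7}\right) = - \frac{o}{7}$)
$Z{\left(J \right)} = - \frac{8 J^{3}}{7}$ ($Z{\left(J \right)} = - \frac{4 \left(\sqrt{J + J}\right)^{2}}{7} J^{2} = - \frac{4 \left(\sqrt{2 J}\right)^{2}}{7} J^{2} = - \frac{4 \left(\sqrt{2} \sqrt{J}\right)^{2}}{7} J^{2} = - \frac{4 \cdot 2 J}{7} J^{2} = - \frac{8 J}{7} J^{2} = - \frac{8 J^{3}}{7}$)
$\frac{1}{11898 + Z{\left(-290 \right)}} = \frac{1}{11898 - \frac{8 \left(-290\right)^{3}}{7}} = \frac{1}{11898 - - \frac{195112000}{7}} = \frac{1}{11898 + \frac{195112000}{7}} = \frac{1}{\frac{195195286}{7}} = \frac{7}{195195286}$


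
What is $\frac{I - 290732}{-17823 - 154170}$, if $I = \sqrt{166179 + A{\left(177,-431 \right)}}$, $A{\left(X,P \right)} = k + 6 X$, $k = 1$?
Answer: $\frac{290732}{171993} - \frac{\sqrt{167242}}{171993} \approx 1.688$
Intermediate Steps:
$A{\left(X,P \right)} = 1 + 6 X$
$I = \sqrt{167242}$ ($I = \sqrt{166179 + \left(1 + 6 \cdot 177\right)} = \sqrt{166179 + \left(1 + 1062\right)} = \sqrt{166179 + 1063} = \sqrt{167242} \approx 408.95$)
$\frac{I - 290732}{-17823 - 154170} = \frac{\sqrt{167242} - 290732}{-17823 - 154170} = \frac{-290732 + \sqrt{167242}}{-171993} = \left(-290732 + \sqrt{167242}\right) \left(- \frac{1}{171993}\right) = \frac{290732}{171993} - \frac{\sqrt{167242}}{171993}$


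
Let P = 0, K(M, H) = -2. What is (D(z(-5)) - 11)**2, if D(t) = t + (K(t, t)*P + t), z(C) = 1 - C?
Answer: 1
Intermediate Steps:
D(t) = 2*t (D(t) = t + (-2*0 + t) = t + (0 + t) = t + t = 2*t)
(D(z(-5)) - 11)**2 = (2*(1 - 1*(-5)) - 11)**2 = (2*(1 + 5) - 11)**2 = (2*6 - 11)**2 = (12 - 11)**2 = 1**2 = 1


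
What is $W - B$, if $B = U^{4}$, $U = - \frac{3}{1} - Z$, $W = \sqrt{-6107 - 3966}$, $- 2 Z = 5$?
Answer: $- \frac{1}{16} + i \sqrt{10073} \approx -0.0625 + 100.36 i$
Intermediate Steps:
$Z = - \frac{5}{2}$ ($Z = \left(- \frac{1}{2}\right) 5 = - \frac{5}{2} \approx -2.5$)
$W = i \sqrt{10073}$ ($W = \sqrt{-10073} = i \sqrt{10073} \approx 100.36 i$)
$U = - \frac{1}{2}$ ($U = - \frac{3}{1} - - \frac{5}{2} = \left(-3\right) 1 + \frac{5}{2} = -3 + \frac{5}{2} = - \frac{1}{2} \approx -0.5$)
$B = \frac{1}{16}$ ($B = \left(- \frac{1}{2}\right)^{4} = \frac{1}{16} \approx 0.0625$)
$W - B = i \sqrt{10073} - \frac{1}{16} = - \frac{1}{16} + i \sqrt{10073}$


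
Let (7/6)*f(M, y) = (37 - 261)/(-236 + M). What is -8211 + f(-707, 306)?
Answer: -7742781/943 ≈ -8210.8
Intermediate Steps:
f(M, y) = -192/(-236 + M) (f(M, y) = 6*((37 - 261)/(-236 + M))/7 = 6*(-224/(-236 + M))/7 = -192/(-236 + M))
-8211 + f(-707, 306) = -8211 - 192/(-236 - 707) = -8211 - 192/(-943) = -8211 - 192*(-1/943) = -8211 + 192/943 = -7742781/943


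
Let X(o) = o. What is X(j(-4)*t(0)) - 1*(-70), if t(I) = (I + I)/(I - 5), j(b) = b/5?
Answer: 70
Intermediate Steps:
j(b) = b/5 (j(b) = b*(⅕) = b/5)
t(I) = 2*I/(-5 + I) (t(I) = (2*I)/(-5 + I) = 2*I/(-5 + I))
X(j(-4)*t(0)) - 1*(-70) = ((⅕)*(-4))*(2*0/(-5 + 0)) - 1*(-70) = -8*0/(5*(-5)) + 70 = -8*0*(-1)/(5*5) + 70 = -⅘*0 + 70 = 0 + 70 = 70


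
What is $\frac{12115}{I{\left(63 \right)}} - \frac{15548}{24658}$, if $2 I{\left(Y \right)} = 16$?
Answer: $\frac{149303643}{98632} \approx 1513.7$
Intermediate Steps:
$I{\left(Y \right)} = 8$ ($I{\left(Y \right)} = \frac{1}{2} \cdot 16 = 8$)
$\frac{12115}{I{\left(63 \right)}} - \frac{15548}{24658} = \frac{12115}{8} - \frac{15548}{24658} = 12115 \cdot \frac{1}{8} - \frac{7774}{12329} = \frac{12115}{8} - \frac{7774}{12329} = \frac{149303643}{98632}$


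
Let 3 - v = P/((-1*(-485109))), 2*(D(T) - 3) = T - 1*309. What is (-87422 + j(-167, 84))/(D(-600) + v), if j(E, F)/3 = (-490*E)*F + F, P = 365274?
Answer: -2213605189980/48430369 ≈ -45707.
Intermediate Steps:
D(T) = -303/2 + T/2 (D(T) = 3 + (T - 1*309)/2 = 3 + (T - 309)/2 = 3 + (-309 + T)/2 = 3 + (-309/2 + T/2) = -303/2 + T/2)
j(E, F) = 3*F - 1470*E*F (j(E, F) = 3*((-490*E)*F + F) = 3*(-490*E*F + F) = 3*(F - 490*E*F) = 3*F - 1470*E*F)
v = 121117/53901 (v = 3 - 365274/((-1*(-485109))) = 3 - 365274/485109 = 3 - 1*40586/53901 = 3 - 40586/53901 = 121117/53901 ≈ 2.2470)
(-87422 + j(-167, 84))/(D(-600) + v) = (-87422 + 3*84*(1 - 490*(-167)))/((-303/2 + (½)*(-600)) + 121117/53901) = (-87422 + 3*84*(1 + 81830))/((-303/2 - 300) + 121117/53901) = (-87422 + 3*84*81831)/(-903/2 + 121117/53901) = (-87422 + 20621412)/(-48430369/107802) = 20533990*(-107802/48430369) = -2213605189980/48430369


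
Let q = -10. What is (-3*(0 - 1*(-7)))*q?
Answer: 210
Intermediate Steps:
(-3*(0 - 1*(-7)))*q = -3*(0 - 1*(-7))*(-10) = -3*(0 + 7)*(-10) = -3*7*(-10) = -21*(-10) = 210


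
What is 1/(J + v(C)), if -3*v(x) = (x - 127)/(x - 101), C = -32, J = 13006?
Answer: 133/1729745 ≈ 7.6890e-5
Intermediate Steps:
v(x) = -(-127 + x)/(3*(-101 + x)) (v(x) = -(x - 127)/(3*(x - 101)) = -(-127 + x)/(3*(-101 + x)))
1/(J + v(C)) = 1/(13006 + (127 - 1*(-32))/(3*(-101 - 32))) = 1/(13006 + (1/3)*(127 + 32)/(-133)) = 1/(13006 + (1/3)*(-1/133)*159) = 1/(13006 - 53/133) = 1/(1729745/133) = 133/1729745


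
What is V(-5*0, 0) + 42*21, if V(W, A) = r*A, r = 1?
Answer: 882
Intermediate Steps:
V(W, A) = A (V(W, A) = 1*A = A)
V(-5*0, 0) + 42*21 = 0 + 42*21 = 0 + 882 = 882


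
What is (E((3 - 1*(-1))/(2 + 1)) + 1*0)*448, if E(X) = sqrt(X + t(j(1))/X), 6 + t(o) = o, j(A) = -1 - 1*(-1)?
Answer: 224*I*sqrt(114)/3 ≈ 797.22*I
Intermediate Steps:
j(A) = 0 (j(A) = -1 + 1 = 0)
t(o) = -6 + o
E(X) = sqrt(X - 6/X) (E(X) = sqrt(X + (-6 + 0)/X) = sqrt(X - 6/X))
(E((3 - 1*(-1))/(2 + 1)) + 1*0)*448 = (sqrt((3 - 1*(-1))/(2 + 1) - 6*(2 + 1)/(3 - 1*(-1))) + 1*0)*448 = (sqrt((3 + 1)/3 - 6*3/(3 + 1)) + 0)*448 = (sqrt(4*(1/3) - 6/(4*(1/3))) + 0)*448 = (sqrt(4/3 - 6/4/3) + 0)*448 = (sqrt(4/3 - 6*3/4) + 0)*448 = (sqrt(4/3 - 9/2) + 0)*448 = (sqrt(-19/6) + 0)*448 = (I*sqrt(114)/6 + 0)*448 = (I*sqrt(114)/6)*448 = 224*I*sqrt(114)/3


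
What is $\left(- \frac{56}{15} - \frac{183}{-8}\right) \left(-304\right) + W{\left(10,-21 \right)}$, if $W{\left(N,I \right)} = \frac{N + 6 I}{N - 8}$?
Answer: $- \frac{88156}{15} \approx -5877.1$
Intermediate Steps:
$W{\left(N,I \right)} = \frac{N + 6 I}{-8 + N}$
$\left(- \frac{56}{15} - \frac{183}{-8}\right) \left(-304\right) + W{\left(10,-21 \right)} = \left(- \frac{56}{15} - \frac{183}{-8}\right) \left(-304\right) + \frac{10 + 6 \left(-21\right)}{-8 + 10} = \left(\left(-56\right) \frac{1}{15} - - \frac{183}{8}\right) \left(-304\right) + \frac{10 - 126}{2} = \left(- \frac{56}{15} + \frac{183}{8}\right) \left(-304\right) + \frac{1}{2} \left(-116\right) = \frac{2297}{120} \left(-304\right) - 58 = - \frac{87286}{15} - 58 = - \frac{88156}{15}$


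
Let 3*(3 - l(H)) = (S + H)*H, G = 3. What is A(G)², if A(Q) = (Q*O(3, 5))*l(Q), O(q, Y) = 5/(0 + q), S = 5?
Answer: 625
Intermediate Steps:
l(H) = 3 - H*(5 + H)/3 (l(H) = 3 - (5 + H)*H/3 = 3 - H*(5 + H)/3)
O(q, Y) = 5/q
A(Q) = 5*Q*(3 - 5*Q/3 - Q²/3)/3 (A(Q) = (Q*(5/3))*(3 - 5*Q/3 - Q²/3) = (5*Q/3)*(3 - 5*Q/3 - Q²/3) = 5*Q*(3 - 5*Q/3 - Q²/3)/3)
A(G)² = ((5/9)*3*(9 - 1*3² - 5*3))² = ((5/9)*3*(9 - 1*9 - 15))² = ((5/9)*3*(9 - 9 - 15))² = ((5/9)*3*(-15))² = (-25)² = 625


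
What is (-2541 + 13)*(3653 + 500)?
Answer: -10498784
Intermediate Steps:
(-2541 + 13)*(3653 + 500) = -2528*4153 = -10498784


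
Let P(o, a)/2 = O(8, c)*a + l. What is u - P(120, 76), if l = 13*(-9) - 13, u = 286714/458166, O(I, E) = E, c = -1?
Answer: 94525553/229083 ≈ 412.63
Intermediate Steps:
u = 143357/229083 (u = 286714*(1/458166) = 143357/229083 ≈ 0.62579)
l = -130 (l = -117 - 13 = -130)
P(o, a) = -260 - 2*a (P(o, a) = 2*(-a - 130) = 2*(-130 - a) = -260 - 2*a)
u - P(120, 76) = 143357/229083 - (-260 - 2*76) = 143357/229083 - (-260 - 152) = 143357/229083 - 1*(-412) = 143357/229083 + 412 = 94525553/229083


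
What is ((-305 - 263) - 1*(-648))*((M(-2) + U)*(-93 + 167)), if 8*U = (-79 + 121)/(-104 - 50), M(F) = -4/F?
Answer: 128020/11 ≈ 11638.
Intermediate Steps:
U = -3/88 (U = ((-79 + 121)/(-104 - 50))/8 = (42/(-154))/8 = (42*(-1/154))/8 = (⅛)*(-3/11) = -3/88 ≈ -0.034091)
((-305 - 263) - 1*(-648))*((M(-2) + U)*(-93 + 167)) = ((-305 - 263) - 1*(-648))*((-4/(-2) - 3/88)*(-93 + 167)) = (-568 + 648)*((-4*(-½) - 3/88)*74) = 80*((2 - 3/88)*74) = 80*((173/88)*74) = 80*(6401/44) = 128020/11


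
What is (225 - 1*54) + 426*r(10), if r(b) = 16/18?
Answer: 1649/3 ≈ 549.67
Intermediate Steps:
r(b) = 8/9 (r(b) = 16*(1/18) = 8/9)
(225 - 1*54) + 426*r(10) = (225 - 1*54) + 426*(8/9) = (225 - 54) + 1136/3 = 171 + 1136/3 = 1649/3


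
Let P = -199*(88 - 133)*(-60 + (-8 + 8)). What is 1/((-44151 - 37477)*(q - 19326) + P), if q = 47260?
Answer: -1/2280733852 ≈ -4.3846e-10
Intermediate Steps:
P = -537300 (P = -(-8955)*(-60 + 0) = -(-8955)*(-60) = -199*2700 = -537300)
1/((-44151 - 37477)*(q - 19326) + P) = 1/((-44151 - 37477)*(47260 - 19326) - 537300) = 1/(-81628*27934 - 537300) = 1/(-2280196552 - 537300) = 1/(-2280733852) = -1/2280733852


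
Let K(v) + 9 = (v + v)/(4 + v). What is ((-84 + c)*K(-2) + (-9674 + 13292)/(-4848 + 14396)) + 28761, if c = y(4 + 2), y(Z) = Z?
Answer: 141402915/4774 ≈ 29619.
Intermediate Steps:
K(v) = -9 + 2*v/(4 + v) (K(v) = -9 + (v + v)/(4 + v) = -9 + (2*v)/(4 + v) = -9 + 2*v/(4 + v))
c = 6 (c = 4 + 2 = 6)
((-84 + c)*K(-2) + (-9674 + 13292)/(-4848 + 14396)) + 28761 = ((-84 + 6)*((-36 - 7*(-2))/(4 - 2)) + (-9674 + 13292)/(-4848 + 14396)) + 28761 = (-78*(-36 + 14)/2 + 3618/9548) + 28761 = (-39*(-22) + 3618*(1/9548)) + 28761 = (-78*(-11) + 1809/4774) + 28761 = (858 + 1809/4774) + 28761 = 4097901/4774 + 28761 = 141402915/4774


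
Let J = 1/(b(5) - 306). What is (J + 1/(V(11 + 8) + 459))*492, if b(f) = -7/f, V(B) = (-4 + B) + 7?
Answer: -427056/739297 ≈ -0.57765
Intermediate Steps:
V(B) = 3 + B
J = -5/1537 (J = 1/(-7/5 - 306) = 1/(-1537/5) = -5/1537 ≈ -0.0032531)
(J + 1/(V(11 + 8) + 459))*492 = (-5/1537 + 1/((3 + (11 + 8)) + 459))*492 = (-5/1537 + 1/((3 + 19) + 459))*492 = (-5/1537 + 1/(22 + 459))*492 = (-5/1537 + 1/481)*492 = -868/739297*492 = -427056/739297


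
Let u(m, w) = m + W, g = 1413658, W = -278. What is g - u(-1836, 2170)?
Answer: 1415772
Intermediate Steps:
u(m, w) = -278 + m (u(m, w) = m - 278 = -278 + m)
g - u(-1836, 2170) = 1413658 - (-278 - 1836) = 1413658 - 1*(-2114) = 1413658 + 2114 = 1415772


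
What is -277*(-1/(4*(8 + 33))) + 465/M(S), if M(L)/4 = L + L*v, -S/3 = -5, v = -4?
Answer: -110/123 ≈ -0.89431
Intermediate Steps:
S = 15 (S = -3*(-5) = 15)
M(L) = -12*L (M(L) = 4*(L + L*(-4)) = 4*(L - 4*L) = 4*(-3*L) = -12*L)
-277*(-1/(4*(8 + 33))) + 465/M(S) = -277*(-1/(4*(8 + 33))) + 465/((-12*15)) = -277/(41*(-4)) + 465/(-180) = -277/(-164) + 465*(-1/180) = -277*(-1/164) - 31/12 = 277/164 - 31/12 = -110/123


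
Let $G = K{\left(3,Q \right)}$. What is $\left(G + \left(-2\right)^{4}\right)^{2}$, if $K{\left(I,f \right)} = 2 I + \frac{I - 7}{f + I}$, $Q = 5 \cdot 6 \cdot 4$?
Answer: $\frac{7300804}{15129} \approx 482.57$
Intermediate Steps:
$Q = 120$ ($Q = 30 \cdot 4 = 120$)
$K{\left(I,f \right)} = 2 I + \frac{-7 + I}{I + f}$
$G = \frac{734}{123}$ ($G = \frac{-7 + 3 + 2 \cdot 3^{2} + 2 \cdot 3 \cdot 120}{3 + 120} = \frac{-7 + 3 + 2 \cdot 9 + 720}{123} = \frac{-7 + 3 + 18 + 720}{123} = \frac{1}{123} \cdot 734 = \frac{734}{123} \approx 5.9675$)
$\left(G + \left(-2\right)^{4}\right)^{2} = \left(\frac{734}{123} + \left(-2\right)^{4}\right)^{2} = \left(\frac{734}{123} + 16\right)^{2} = \left(\frac{2702}{123}\right)^{2} = \frac{7300804}{15129}$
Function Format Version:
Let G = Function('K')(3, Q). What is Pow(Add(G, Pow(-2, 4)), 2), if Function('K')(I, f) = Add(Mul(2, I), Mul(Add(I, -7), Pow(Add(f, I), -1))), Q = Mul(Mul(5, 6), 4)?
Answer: Rational(7300804, 15129) ≈ 482.57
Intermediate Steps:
Q = 120 (Q = Mul(30, 4) = 120)
Function('K')(I, f) = Add(Mul(2, I), Mul(Pow(Add(I, f), -1), Add(-7, I))) (Function('K')(I, f) = Add(Mul(2, I), Mul(Add(-7, I), Pow(Add(I, f), -1))) = Add(Mul(2, I), Mul(Pow(Add(I, f), -1), Add(-7, I))))
G = Rational(734, 123) (G = Mul(Pow(Add(3, 120), -1), Add(-7, 3, Mul(2, Pow(3, 2)), Mul(2, 3, 120))) = Mul(Pow(123, -1), Add(-7, 3, Mul(2, 9), 720)) = Mul(Rational(1, 123), Add(-7, 3, 18, 720)) = Mul(Rational(1, 123), 734) = Rational(734, 123) ≈ 5.9675)
Pow(Add(G, Pow(-2, 4)), 2) = Pow(Add(Rational(734, 123), Pow(-2, 4)), 2) = Pow(Add(Rational(734, 123), 16), 2) = Pow(Rational(2702, 123), 2) = Rational(7300804, 15129)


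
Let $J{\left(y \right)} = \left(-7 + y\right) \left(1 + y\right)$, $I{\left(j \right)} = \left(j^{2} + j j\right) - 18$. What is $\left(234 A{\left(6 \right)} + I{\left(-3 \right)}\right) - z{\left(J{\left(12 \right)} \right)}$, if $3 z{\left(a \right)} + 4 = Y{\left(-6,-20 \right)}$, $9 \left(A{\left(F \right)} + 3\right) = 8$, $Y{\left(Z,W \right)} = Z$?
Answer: $- \frac{1472}{3} \approx -490.67$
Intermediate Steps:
$I{\left(j \right)} = -18 + 2 j^{2}$ ($I{\left(j \right)} = \left(j^{2} + j^{2}\right) - 18 = 2 j^{2} - 18 = -18 + 2 j^{2}$)
$A{\left(F \right)} = - \frac{19}{9}$ ($A{\left(F \right)} = -3 + \frac{1}{9} \cdot 8 = -3 + \frac{8}{9} = - \frac{19}{9}$)
$J{\left(y \right)} = \left(1 + y\right) \left(-7 + y\right)$
$z{\left(a \right)} = - \frac{10}{3}$ ($z{\left(a \right)} = - \frac{4}{3} + \frac{1}{3} \left(-6\right) = - \frac{4}{3} - 2 = - \frac{10}{3}$)
$\left(234 A{\left(6 \right)} + I{\left(-3 \right)}\right) - z{\left(J{\left(12 \right)} \right)} = \left(234 \left(- \frac{19}{9}\right) - \left(18 - 2 \left(-3\right)^{2}\right)\right) - - \frac{10}{3} = \left(-494 + \left(-18 + 2 \cdot 9\right)\right) + \frac{10}{3} = \left(-494 + \left(-18 + 18\right)\right) + \frac{10}{3} = \left(-494 + 0\right) + \frac{10}{3} = -494 + \frac{10}{3} = - \frac{1472}{3}$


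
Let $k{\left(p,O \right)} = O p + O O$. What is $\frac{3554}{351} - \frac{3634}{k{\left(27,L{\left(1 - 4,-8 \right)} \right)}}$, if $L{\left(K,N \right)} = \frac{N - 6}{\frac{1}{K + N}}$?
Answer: $\frac{48894331}{4891887} \approx 9.995$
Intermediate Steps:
$L{\left(K,N \right)} = \left(-6 + N\right) \left(K + N\right)$ ($L{\left(K,N \right)} = \left(N - 6\right) \left(K + N\right) = \left(-6 + N\right) \left(K + N\right)$)
$k{\left(p,O \right)} = O^{2} + O p$ ($k{\left(p,O \right)} = O p + O^{2} = O^{2} + O p$)
$\frac{3554}{351} - \frac{3634}{k{\left(27,L{\left(1 - 4,-8 \right)} \right)}} = \frac{3554}{351} - \frac{3634}{\left(\left(-8\right)^{2} - 6 \left(1 - 4\right) - -48 + \left(1 - 4\right) \left(-8\right)\right) \left(\left(\left(-8\right)^{2} - 6 \left(1 - 4\right) - -48 + \left(1 - 4\right) \left(-8\right)\right) + 27\right)} = 3554 \cdot \frac{1}{351} - \frac{3634}{\left(64 - 6 \left(1 - 4\right) + 48 + \left(1 - 4\right) \left(-8\right)\right) \left(\left(64 - 6 \left(1 - 4\right) + 48 + \left(1 - 4\right) \left(-8\right)\right) + 27\right)} = \frac{3554}{351} - \frac{3634}{\left(64 - -18 + 48 - -24\right) \left(\left(64 - -18 + 48 - -24\right) + 27\right)} = \frac{3554}{351} - \frac{3634}{\left(64 + 18 + 48 + 24\right) \left(\left(64 + 18 + 48 + 24\right) + 27\right)} = \frac{3554}{351} - \frac{3634}{154 \left(154 + 27\right)} = \frac{3554}{351} - \frac{3634}{154 \cdot 181} = \frac{3554}{351} - \frac{3634}{27874} = \frac{3554}{351} - \frac{1817}{13937} = \frac{48894331}{4891887}$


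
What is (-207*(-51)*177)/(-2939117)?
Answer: -1868589/2939117 ≈ -0.63577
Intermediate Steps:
(-207*(-51)*177)/(-2939117) = (10557*177)*(-1/2939117) = 1868589*(-1/2939117) = -1868589/2939117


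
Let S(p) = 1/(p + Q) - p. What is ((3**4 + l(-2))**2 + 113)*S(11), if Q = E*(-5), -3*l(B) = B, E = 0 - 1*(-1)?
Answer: -1983865/27 ≈ -73477.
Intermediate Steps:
E = 1 (E = 0 + 1 = 1)
l(B) = -B/3
Q = -5 (Q = 1*(-5) = -5)
S(p) = 1/(-5 + p) - p (S(p) = 1/(p - 5) - p = 1/(-5 + p) - p)
((3**4 + l(-2))**2 + 113)*S(11) = ((3**4 - 1/3*(-2))**2 + 113)*((1 - 1*11**2 + 5*11)/(-5 + 11)) = ((81 + 2/3)**2 + 113)*((1 - 1*121 + 55)/6) = ((245/3)**2 + 113)*((1 - 121 + 55)/6) = (60025/9 + 113)*((1/6)*(-65)) = (61042/9)*(-65/6) = -1983865/27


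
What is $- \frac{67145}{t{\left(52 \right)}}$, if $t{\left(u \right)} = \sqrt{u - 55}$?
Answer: $\frac{67145 i \sqrt{3}}{3} \approx 38766.0 i$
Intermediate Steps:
$t{\left(u \right)} = \sqrt{-55 + u}$
$- \frac{67145}{t{\left(52 \right)}} = - \frac{67145}{\sqrt{-55 + 52}} = - \frac{67145}{\sqrt{-3}} = - \frac{67145}{i \sqrt{3}} = - 67145 \left(- \frac{i \sqrt{3}}{3}\right) = \frac{67145 i \sqrt{3}}{3}$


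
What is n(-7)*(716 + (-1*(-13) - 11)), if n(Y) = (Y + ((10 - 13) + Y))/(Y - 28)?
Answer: 12206/35 ≈ 348.74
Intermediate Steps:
n(Y) = (-3 + 2*Y)/(-28 + Y) (n(Y) = (Y + (-3 + Y))/(-28 + Y) = (-3 + 2*Y)/(-28 + Y))
n(-7)*(716 + (-1*(-13) - 11)) = ((-3 + 2*(-7))/(-28 - 7))*(716 + (-1*(-13) - 11)) = ((-3 - 14)/(-35))*(716 + (13 - 11)) = (-1/35*(-17))*(716 + 2) = (17/35)*718 = 12206/35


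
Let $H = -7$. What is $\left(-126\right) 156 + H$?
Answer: $-19663$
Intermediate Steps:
$\left(-126\right) 156 + H = \left(-126\right) 156 - 7 = -19656 - 7 = -19663$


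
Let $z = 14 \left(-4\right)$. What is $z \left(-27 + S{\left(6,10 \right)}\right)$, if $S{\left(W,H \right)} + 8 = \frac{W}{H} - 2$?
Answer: $\frac{10192}{5} \approx 2038.4$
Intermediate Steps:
$S{\left(W,H \right)} = -10 + \frac{W}{H}$ ($S{\left(W,H \right)} = -8 - \left(2 - \frac{W}{H}\right) = -10 + \frac{W}{H}$)
$z = -56$
$z \left(-27 + S{\left(6,10 \right)}\right) = - 56 \left(-27 - \left(10 - \frac{6}{10}\right)\right) = - 56 \left(-27 + \left(-10 + 6 \cdot \frac{1}{10}\right)\right) = - 56 \left(-27 + \left(-10 + \frac{3}{5}\right)\right) = - 56 \left(-27 - \frac{47}{5}\right) = \left(-56\right) \left(- \frac{182}{5}\right) = \frac{10192}{5}$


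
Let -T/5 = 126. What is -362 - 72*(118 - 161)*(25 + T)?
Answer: -1873442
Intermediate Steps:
T = -630 (T = -5*126 = -630)
-362 - 72*(118 - 161)*(25 + T) = -362 - 72*(118 - 161)*(25 - 630) = -362 - (-3096)*(-605) = -362 - 72*26015 = -362 - 1873080 = -1873442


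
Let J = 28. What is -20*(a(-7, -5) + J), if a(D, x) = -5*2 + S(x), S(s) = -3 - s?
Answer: -400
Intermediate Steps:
a(D, x) = -13 - x (a(D, x) = -5*2 + (-3 - x) = -10 + (-3 - x) = -13 - x)
-20*(a(-7, -5) + J) = -20*((-13 - 1*(-5)) + 28) = -20*((-13 + 5) + 28) = -20*(-8 + 28) = -20*20 = -400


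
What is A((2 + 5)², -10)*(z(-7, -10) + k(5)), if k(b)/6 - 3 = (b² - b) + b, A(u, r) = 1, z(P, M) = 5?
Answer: 173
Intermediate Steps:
k(b) = 18 + 6*b² (k(b) = 18 + 6*((b² - b) + b) = 18 + 6*b²)
A((2 + 5)², -10)*(z(-7, -10) + k(5)) = 1*(5 + (18 + 6*5²)) = 1*(5 + (18 + 6*25)) = 1*(5 + (18 + 150)) = 1*(5 + 168) = 1*173 = 173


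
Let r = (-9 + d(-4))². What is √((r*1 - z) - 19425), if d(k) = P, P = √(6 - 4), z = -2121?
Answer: √(-17304 + (9 - √2)²) ≈ 131.33*I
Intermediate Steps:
P = √2 ≈ 1.4142
d(k) = √2
r = (-9 + √2)² ≈ 57.544
√((r*1 - z) - 19425) = √(((9 - √2)²*1 - 1*(-2121)) - 19425) = √(((9 - √2)² + 2121) - 19425) = √((2121 + (9 - √2)²) - 19425) = √(-17304 + (9 - √2)²)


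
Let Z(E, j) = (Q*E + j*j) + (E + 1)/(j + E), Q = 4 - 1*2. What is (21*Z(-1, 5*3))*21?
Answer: 98343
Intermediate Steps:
Q = 2 (Q = 4 - 2 = 2)
Z(E, j) = j**2 + 2*E + (1 + E)/(E + j) (Z(E, j) = (2*E + j*j) + (E + 1)/(j + E) = (2*E + j**2) + (1 + E)/(E + j) = (j**2 + 2*E) + (1 + E)/(E + j) = j**2 + 2*E + (1 + E)/(E + j))
(21*Z(-1, 5*3))*21 = (21*((1 - 1 + (5*3)**3 + 2*(-1)**2 - (5*3)**2 + 2*(-1)*(5*3))/(-1 + 5*3)))*21 = (21*((1 - 1 + 15**3 + 2*1 - 1*15**2 + 2*(-1)*15)/(-1 + 15)))*21 = (21*((1 - 1 + 3375 + 2 - 1*225 - 30)/14))*21 = (21*((1 - 1 + 3375 + 2 - 225 - 30)/14))*21 = (21*((1/14)*3122))*21 = (21*223)*21 = 4683*21 = 98343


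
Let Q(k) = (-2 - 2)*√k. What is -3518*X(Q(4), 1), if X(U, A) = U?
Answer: 28144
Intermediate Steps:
Q(k) = -4*√k
-3518*X(Q(4), 1) = -(-14072)*√4 = -(-14072)*2 = -3518*(-8) = 28144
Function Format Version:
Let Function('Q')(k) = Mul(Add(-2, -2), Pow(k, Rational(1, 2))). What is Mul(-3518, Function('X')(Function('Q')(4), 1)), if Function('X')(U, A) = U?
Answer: 28144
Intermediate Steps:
Function('Q')(k) = Mul(-4, Pow(k, Rational(1, 2)))
Mul(-3518, Function('X')(Function('Q')(4), 1)) = Mul(-3518, Mul(-4, Pow(4, Rational(1, 2)))) = Mul(-3518, Mul(-4, 2)) = Mul(-3518, -8) = 28144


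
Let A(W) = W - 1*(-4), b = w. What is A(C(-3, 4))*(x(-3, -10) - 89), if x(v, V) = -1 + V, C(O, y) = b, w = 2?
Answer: -600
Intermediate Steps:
b = 2
C(O, y) = 2
A(W) = 4 + W (A(W) = W + 4 = 4 + W)
A(C(-3, 4))*(x(-3, -10) - 89) = (4 + 2)*((-1 - 10) - 89) = 6*(-11 - 89) = 6*(-100) = -600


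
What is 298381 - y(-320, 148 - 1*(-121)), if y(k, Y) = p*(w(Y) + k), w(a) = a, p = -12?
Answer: 297769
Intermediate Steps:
y(k, Y) = -12*Y - 12*k (y(k, Y) = -12*(Y + k) = -12*Y - 12*k)
298381 - y(-320, 148 - 1*(-121)) = 298381 - (-12*(148 - 1*(-121)) - 12*(-320)) = 298381 - (-12*(148 + 121) + 3840) = 298381 - (-12*269 + 3840) = 298381 - (-3228 + 3840) = 298381 - 1*612 = 298381 - 612 = 297769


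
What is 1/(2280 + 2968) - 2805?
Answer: -14720639/5248 ≈ -2805.0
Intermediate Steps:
1/(2280 + 2968) - 2805 = 1/5248 - 2805 = -14720639/5248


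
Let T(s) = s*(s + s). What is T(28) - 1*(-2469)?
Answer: 4037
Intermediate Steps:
T(s) = 2*s² (T(s) = s*(2*s) = 2*s²)
T(28) - 1*(-2469) = 2*28² - 1*(-2469) = 2*784 + 2469 = 1568 + 2469 = 4037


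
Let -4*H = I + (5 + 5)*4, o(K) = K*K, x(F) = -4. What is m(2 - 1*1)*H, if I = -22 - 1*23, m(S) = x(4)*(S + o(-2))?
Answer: -25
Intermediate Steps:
o(K) = K²
m(S) = -16 - 4*S (m(S) = -4*(S + (-2)²) = -4*(S + 4) = -4*(4 + S) = -16 - 4*S)
I = -45 (I = -22 - 23 = -45)
H = 5/4 (H = -(-45 + (5 + 5)*4)/4 = -(-45 + 10*4)/4 = -(-45 + 40)/4 = -¼*(-5) = 5/4 ≈ 1.2500)
m(2 - 1*1)*H = (-16 - 4*(2 - 1*1))*(5/4) = (-16 - 4*(2 - 1))*(5/4) = (-16 - 4*1)*(5/4) = (-16 - 4)*(5/4) = -20*5/4 = -25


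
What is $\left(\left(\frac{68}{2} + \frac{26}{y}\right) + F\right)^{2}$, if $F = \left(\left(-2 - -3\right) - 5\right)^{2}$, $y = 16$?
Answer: $\frac{170569}{64} \approx 2665.1$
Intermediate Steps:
$F = 16$ ($F = \left(\left(-2 + 3\right) - 5\right)^{2} = \left(1 - 5\right)^{2} = \left(-4\right)^{2} = 16$)
$\left(\left(\frac{68}{2} + \frac{26}{y}\right) + F\right)^{2} = \left(\left(\frac{68}{2} + \frac{26}{16}\right) + 16\right)^{2} = \left(\left(68 \cdot \frac{1}{2} + 26 \cdot \frac{1}{16}\right) + 16\right)^{2} = \left(\left(34 + \frac{13}{8}\right) + 16\right)^{2} = \left(\frac{285}{8} + 16\right)^{2} = \left(\frac{413}{8}\right)^{2} = \frac{170569}{64}$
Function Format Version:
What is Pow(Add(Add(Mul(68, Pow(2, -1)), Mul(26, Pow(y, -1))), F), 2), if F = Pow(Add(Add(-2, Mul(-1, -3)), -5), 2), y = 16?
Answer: Rational(170569, 64) ≈ 2665.1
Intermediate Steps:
F = 16 (F = Pow(Add(Add(-2, 3), -5), 2) = Pow(Add(1, -5), 2) = Pow(-4, 2) = 16)
Pow(Add(Add(Mul(68, Pow(2, -1)), Mul(26, Pow(y, -1))), F), 2) = Pow(Add(Add(Mul(68, Pow(2, -1)), Mul(26, Pow(16, -1))), 16), 2) = Pow(Add(Add(Mul(68, Rational(1, 2)), Mul(26, Rational(1, 16))), 16), 2) = Pow(Add(Add(34, Rational(13, 8)), 16), 2) = Pow(Add(Rational(285, 8), 16), 2) = Pow(Rational(413, 8), 2) = Rational(170569, 64)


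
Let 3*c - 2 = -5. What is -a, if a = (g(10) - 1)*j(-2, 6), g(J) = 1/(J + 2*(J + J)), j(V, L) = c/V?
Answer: 49/100 ≈ 0.49000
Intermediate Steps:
c = -1 (c = ⅔ + (⅓)*(-5) = ⅔ - 5/3 = -1)
j(V, L) = -1/V
g(J) = 1/(5*J) (g(J) = 1/(J + 2*(2*J)) = 1/(J + 4*J) = 1/(5*J))
a = -49/100 (a = ((⅕)/10 - 1)*(-1/(-2)) = ((⅕)*(⅒) - 1)*(-1*(-½)) = (1/50 - 1)*(½) = -49/50*½ = -49/100 ≈ -0.49000)
-a = -1*(-49/100) = 49/100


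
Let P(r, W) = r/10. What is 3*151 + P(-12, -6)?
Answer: 2259/5 ≈ 451.80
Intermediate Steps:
P(r, W) = r/10 (P(r, W) = r*(⅒) = r/10)
3*151 + P(-12, -6) = 3*151 + (⅒)*(-12) = 453 - 6/5 = 2259/5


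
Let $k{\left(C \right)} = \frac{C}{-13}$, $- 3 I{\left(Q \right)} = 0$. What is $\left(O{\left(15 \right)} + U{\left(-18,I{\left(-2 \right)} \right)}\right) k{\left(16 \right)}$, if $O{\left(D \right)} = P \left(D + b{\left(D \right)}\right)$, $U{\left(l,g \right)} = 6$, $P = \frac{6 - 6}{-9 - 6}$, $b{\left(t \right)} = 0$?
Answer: $- \frac{96}{13} \approx -7.3846$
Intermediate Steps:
$I{\left(Q \right)} = 0$ ($I{\left(Q \right)} = \left(- \frac{1}{3}\right) 0 = 0$)
$k{\left(C \right)} = - \frac{C}{13}$ ($k{\left(C \right)} = C \left(- \frac{1}{13}\right) = - \frac{C}{13}$)
$P = 0$ ($P = \frac{0}{-15} = 0 \left(- \frac{1}{15}\right) = 0$)
$O{\left(D \right)} = 0$ ($O{\left(D \right)} = 0 \left(D + 0\right) = 0 D = 0$)
$\left(O{\left(15 \right)} + U{\left(-18,I{\left(-2 \right)} \right)}\right) k{\left(16 \right)} = \left(0 + 6\right) \left(\left(- \frac{1}{13}\right) 16\right) = 6 \left(- \frac{16}{13}\right) = - \frac{96}{13}$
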